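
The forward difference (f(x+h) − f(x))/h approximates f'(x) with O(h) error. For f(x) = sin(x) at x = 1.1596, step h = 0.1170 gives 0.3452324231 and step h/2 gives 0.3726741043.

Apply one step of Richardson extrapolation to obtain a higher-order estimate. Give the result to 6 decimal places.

Order 1 gives 2^r = 2 and 2^r − 1 = 1.
2^1×A(h/2) = 0.7453482086; minus A(h) gives 0.4001157855.
Extrapolated: 0.4001157855 / 1 = 0.4001157855
Shift from A(h/2): +0.0274416812.

0.400116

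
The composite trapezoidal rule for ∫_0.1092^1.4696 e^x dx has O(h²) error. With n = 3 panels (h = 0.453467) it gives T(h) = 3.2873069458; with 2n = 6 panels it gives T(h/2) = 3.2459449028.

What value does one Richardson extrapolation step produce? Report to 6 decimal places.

r = 2, so 2^r = 4.
Top: 4(3.2459449028) − (3.2873069458) = 9.6964726654
Extrapolated: 9.6964726654 / 3 = 3.2321575551
Shift from A(h/2): −0.0137873477.

3.232158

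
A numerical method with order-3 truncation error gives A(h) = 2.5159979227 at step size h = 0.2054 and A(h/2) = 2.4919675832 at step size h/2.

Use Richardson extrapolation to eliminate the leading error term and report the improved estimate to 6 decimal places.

2.488535

With r = 3 the leading error scales as h^3, so the weight is 2^3 = 8.
8×2.4919675832 − 2.5159979227 = 17.4197427429
Divide by 2^3 − 1 = 7.
Result: 2.4885346776
Correction |R − A(h/2)| = 3.433e-03; gap |A(h/2) − A(h)| = 2.403e-02.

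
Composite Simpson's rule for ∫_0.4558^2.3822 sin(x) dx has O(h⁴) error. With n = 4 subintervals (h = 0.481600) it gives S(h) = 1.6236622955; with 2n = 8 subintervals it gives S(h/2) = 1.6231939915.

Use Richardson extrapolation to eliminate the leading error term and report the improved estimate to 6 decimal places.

1.623163

Order 4 gives 2^r = 16 and 2^r − 1 = 15.
Weighted: 25.9711038640 − 1.6236622955 = 24.3474415685
Extrapolated: 24.3474415685 / 15 = 1.6231627712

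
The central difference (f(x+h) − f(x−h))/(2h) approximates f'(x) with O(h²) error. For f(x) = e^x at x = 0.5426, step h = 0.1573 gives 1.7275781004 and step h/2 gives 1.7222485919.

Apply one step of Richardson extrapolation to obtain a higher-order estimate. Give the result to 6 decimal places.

The method has order 2: 2^2 = 4.
4×1.7222485919 = 6.8889943676; 6.8889943676 − 1.7275781004 = 5.1614162672
Divide by 2^2 − 1 = 3.
So the Richardson estimate is 1.7204720891.
Correction |R − A(h/2)| = 1.777e-03; gap |A(h/2) − A(h)| = 5.330e-03.

1.720472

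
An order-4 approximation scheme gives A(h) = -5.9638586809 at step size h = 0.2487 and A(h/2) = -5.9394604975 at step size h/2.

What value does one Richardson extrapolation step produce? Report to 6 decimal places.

r = 4: numerator weight 16, denominator 15.
16*(-5.9394604975) = -95.0313679600; subtract (-5.9638586809) → -89.0675092791
Extrapolated: (-89.0675092791) / 15 = -5.9378339519
Correction |R − A(h/2)| = 1.627e-03; gap |A(h/2) − A(h)| = 2.440e-02.

-5.937834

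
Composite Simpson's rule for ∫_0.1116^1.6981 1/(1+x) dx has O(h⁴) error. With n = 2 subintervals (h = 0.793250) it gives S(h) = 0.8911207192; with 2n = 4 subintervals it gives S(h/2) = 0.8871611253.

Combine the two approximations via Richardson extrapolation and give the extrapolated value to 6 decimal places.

Error is O(h^4); halving h shrinks it by 2^4 = 16.
Weighted: 14.1945780048 − 0.8911207192 = 13.3034572856
(16×0.8871611253 − 0.8911207192)/(16 − 1) = 0.8868971524

0.886897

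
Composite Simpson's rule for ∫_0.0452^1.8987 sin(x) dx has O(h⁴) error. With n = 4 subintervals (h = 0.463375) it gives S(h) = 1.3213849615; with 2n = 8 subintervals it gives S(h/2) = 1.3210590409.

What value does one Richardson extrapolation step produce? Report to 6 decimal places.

r = 4: numerator weight 16, denominator 15.
Difference of the inputs: 1.3210590409 − 1.3213849615 = -0.0003259206
Divide by 2^4 − 1 = 15: (-0.0003259206)/15 = -0.0000217280
R = 1.3210590409 − 0.0000217280 = 1.3210373129
Shift from A(h/2): −0.0000217280.

1.321037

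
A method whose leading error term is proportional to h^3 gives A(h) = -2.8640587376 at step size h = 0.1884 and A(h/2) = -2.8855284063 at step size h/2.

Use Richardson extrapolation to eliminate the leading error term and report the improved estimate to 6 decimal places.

-2.888596

Order 3 gives 2^r = 8 and 2^r − 1 = 7.
8*(-2.8855284063) − (-2.8640587376) = -20.2201685128
Denominator 8 − 1 = 7.
(-20.2201685128) ÷ 7 = -2.8885955018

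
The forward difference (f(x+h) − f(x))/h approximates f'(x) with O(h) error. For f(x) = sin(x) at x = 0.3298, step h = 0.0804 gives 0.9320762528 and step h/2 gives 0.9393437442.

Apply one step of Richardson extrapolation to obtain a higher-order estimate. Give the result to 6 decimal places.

0.946611

Error is O(h^1); halving h shrinks it by 2^1 = 2.
Numerator 2*A(h/2) − A(h) = 2*0.9393437442 − 0.9320762528 = 0.9466112356
Extrapolated: 0.9466112356 / 1 = 0.9466112356
Gap between inputs: 7.267e-03; correction applied: +0.0072674914.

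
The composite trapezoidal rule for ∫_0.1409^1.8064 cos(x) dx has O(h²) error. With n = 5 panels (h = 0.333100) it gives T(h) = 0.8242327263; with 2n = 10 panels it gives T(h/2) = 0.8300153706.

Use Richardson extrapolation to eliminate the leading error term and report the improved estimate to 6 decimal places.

0.831943

r = 2, so 2^r = 4.
Top: 4(0.8300153706) − (0.8242327263) = 2.4958287561
2.4958287561 ÷ 3 = 0.8319429187
Gap between inputs: 5.783e-03; correction applied: +0.0019275481.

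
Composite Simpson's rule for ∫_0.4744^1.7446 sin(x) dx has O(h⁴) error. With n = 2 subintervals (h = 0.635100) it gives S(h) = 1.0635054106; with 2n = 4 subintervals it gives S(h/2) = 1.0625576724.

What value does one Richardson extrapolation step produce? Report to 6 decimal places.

Order 4 gives 2^r = 16 and 2^r − 1 = 15.
Difference of the inputs: 1.0625576724 − 1.0635054106 = -0.0009477382
Correction (A(h/2) − A(h))/(16 − 1) = (-0.0009477382)/15 = -0.0000631825
R = 1.0625576724 − 0.0000631825 = 1.0624944899
Correction |R − A(h/2)| = 6.318e-05; gap |A(h/2) − A(h)| = 9.477e-04.

1.062494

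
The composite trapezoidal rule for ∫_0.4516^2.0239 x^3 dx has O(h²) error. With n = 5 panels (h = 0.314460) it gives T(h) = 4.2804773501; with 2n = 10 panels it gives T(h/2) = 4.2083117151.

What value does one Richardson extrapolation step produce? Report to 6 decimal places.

r = 2: numerator weight 4, denominator 3.
A(h/2) − A(h) = 4.2083117151 − 4.2804773501 = -0.0721656350
Correction (A(h/2) − A(h))/(4 − 1) = (-0.0721656350)/3 = -0.0240552117
R = 4.2083117151 − 0.0240552117 = 4.1842565034
Gap between inputs: 7.217e-02; correction applied: −0.0240552117.

4.184257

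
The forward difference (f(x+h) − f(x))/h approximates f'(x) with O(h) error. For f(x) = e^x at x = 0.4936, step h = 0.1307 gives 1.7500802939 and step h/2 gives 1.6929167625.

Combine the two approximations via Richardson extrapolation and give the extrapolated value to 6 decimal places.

1.635753

r = 1: numerator weight 2, denominator 1.
Top: 2(1.6929167625) − (1.7500802939) = 1.6357532311
Divide by 2^1 − 1 = 1.
Result: 1.6357532311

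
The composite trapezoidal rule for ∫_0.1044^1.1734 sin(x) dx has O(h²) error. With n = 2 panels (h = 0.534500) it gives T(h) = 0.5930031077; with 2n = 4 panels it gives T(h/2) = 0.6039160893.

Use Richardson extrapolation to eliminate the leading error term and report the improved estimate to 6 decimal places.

0.607554

Order 2 gives 2^r = 4 and 2^r − 1 = 3.
4×0.6039160893 = 2.4156643572; 2.4156643572 − 0.5930031077 = 1.8226612495
Extrapolated: 1.8226612495 / 3 = 0.6075537498
Gap between inputs: 1.091e-02; correction applied: +0.0036376605.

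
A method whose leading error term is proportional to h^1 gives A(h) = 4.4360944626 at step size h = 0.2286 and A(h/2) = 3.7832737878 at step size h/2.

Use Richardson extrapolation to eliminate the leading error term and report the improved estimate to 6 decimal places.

r = 1: numerator weight 2, denominator 1.
2^1·A(h/2) = 7.5665475756; minus A(h) gives 3.1304531130.
Denominator 2 − 1 = 1.
So the Richardson estimate is 3.1304531130.

3.130453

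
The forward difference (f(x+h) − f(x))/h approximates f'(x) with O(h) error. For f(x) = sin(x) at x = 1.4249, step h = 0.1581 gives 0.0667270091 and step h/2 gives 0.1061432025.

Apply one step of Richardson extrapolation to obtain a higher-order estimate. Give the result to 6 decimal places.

0.145559

Method order is 1; weight 2^1 = 2.
2×0.1061432025 = 0.2122864050; 0.2122864050 − 0.0667270091 = 0.1455593959
Denominator 2 − 1 = 1.
Extrapolated: 0.1455593959 / 1 = 0.1455593959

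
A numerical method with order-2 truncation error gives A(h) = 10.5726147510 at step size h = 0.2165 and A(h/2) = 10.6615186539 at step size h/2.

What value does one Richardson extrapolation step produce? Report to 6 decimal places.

r = 2: numerator weight 4, denominator 3.
Numerator 4·A(h/2) − A(h) = 4·10.6615186539 − 10.5726147510 = 32.0734598646
32.0734598646 ÷ 3 = 10.6911532882
Correction |R − A(h/2)| = 2.963e-02; gap |A(h/2) − A(h)| = 8.890e-02.

10.691153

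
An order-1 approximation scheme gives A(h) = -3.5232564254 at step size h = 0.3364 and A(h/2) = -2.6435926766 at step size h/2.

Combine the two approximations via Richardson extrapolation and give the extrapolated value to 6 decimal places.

Method order is 1; weight 2^1 = 2.
2^1·A(h/2) = -5.2871853532; minus A(h) gives -1.7639289278.
Divide by 2^1 − 1 = 1.
So the Richardson estimate is -1.7639289278.
Shift from A(h/2): +0.8796637488.

-1.763929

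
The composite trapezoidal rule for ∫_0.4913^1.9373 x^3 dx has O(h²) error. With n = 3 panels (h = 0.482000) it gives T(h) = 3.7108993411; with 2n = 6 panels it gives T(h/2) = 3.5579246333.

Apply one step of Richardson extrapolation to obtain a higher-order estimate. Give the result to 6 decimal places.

3.506933

Order 2 gives 2^r = 4 and 2^r − 1 = 3.
Numerator 4*A(h/2) − A(h) = 4*3.5579246333 − 3.7108993411 = 10.5207991921
Divide by 2^2 − 1 = 3.
10.5207991921 ÷ 3 = 3.5069330640
Correction |R − A(h/2)| = 5.099e-02; gap |A(h/2) − A(h)| = 1.530e-01.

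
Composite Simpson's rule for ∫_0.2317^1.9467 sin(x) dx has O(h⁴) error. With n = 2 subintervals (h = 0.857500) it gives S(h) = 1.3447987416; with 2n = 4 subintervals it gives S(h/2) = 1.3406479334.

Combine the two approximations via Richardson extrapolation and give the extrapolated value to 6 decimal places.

1.340371

Leading term ∝ h^4; use weight 16 = 2^4.
Weighted: 21.4503669344 − 1.3447987416 = 20.1055681928
Extrapolated: 20.1055681928 / 15 = 1.3403712129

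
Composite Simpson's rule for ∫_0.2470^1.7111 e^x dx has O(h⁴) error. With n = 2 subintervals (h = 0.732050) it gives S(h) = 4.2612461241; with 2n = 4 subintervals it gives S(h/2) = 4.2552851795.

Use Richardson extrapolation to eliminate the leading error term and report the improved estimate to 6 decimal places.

4.254888

r = 4: numerator weight 16, denominator 15.
16×4.2552851795 − 4.2612461241 = 63.8233167479
Denominator 16 − 1 = 15.
Result: 4.2548877832
Shift from A(h/2): −0.0003973963.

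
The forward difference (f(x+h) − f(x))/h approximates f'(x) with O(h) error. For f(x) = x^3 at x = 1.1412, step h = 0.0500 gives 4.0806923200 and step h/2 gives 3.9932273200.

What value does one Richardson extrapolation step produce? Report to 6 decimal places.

3.905762

r = 1, so 2^r = 2.
Numerator 2 × A(h/2) − A(h) = 2 × 3.9932273200 − 4.0806923200 = 3.9057623200
Divide by 2^1 − 1 = 1.
Result: 3.9057623200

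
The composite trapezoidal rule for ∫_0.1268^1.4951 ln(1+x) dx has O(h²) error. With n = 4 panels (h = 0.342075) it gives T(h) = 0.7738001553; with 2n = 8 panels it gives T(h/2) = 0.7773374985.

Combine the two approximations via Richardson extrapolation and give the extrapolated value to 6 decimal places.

With r = 2 the leading error scales as h^2, so the weight is 2^2 = 4.
A(h/2) − A(h) = 0.7773374985 − 0.7738001553 = 0.0035373432
Divide by 2^2 − 1 = 3: 0.0035373432/3 = 0.0011791144
R = 0.7773374985 + 0.0011791144 = 0.7785166129
Shift from A(h/2): +0.0011791144.

0.778517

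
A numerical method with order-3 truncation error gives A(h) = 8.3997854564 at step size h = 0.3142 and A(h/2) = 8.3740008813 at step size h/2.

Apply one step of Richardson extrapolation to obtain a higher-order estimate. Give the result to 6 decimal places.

8.370317

Method order is 3; weight 2^3 = 8.
Weighted: 66.9920070504 − 8.3997854564 = 58.5922215940
58.5922215940 ÷ 7 = 8.3703173706
Gap between inputs: 2.578e-02; correction applied: −0.0036835107.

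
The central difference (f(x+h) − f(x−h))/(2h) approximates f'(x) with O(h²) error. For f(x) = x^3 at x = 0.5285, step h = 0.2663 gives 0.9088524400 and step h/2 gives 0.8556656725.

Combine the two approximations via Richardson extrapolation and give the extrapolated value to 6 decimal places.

Method order is 2; weight 2^2 = 4.
Weighted: 3.4226626900 − 0.9088524400 = 2.5138102500
Divide by 2^2 − 1 = 3.
(4 × 0.8556656725 − 0.9088524400)/(4 − 1) = 0.8379367500
Gap between inputs: 5.319e-02; correction applied: −0.0177289225.

0.837937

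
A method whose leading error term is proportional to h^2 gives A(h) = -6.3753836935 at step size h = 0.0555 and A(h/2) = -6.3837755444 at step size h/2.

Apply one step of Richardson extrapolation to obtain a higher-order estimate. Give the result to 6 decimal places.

-6.386573

With r = 2 the leading error scales as h^2, so the weight is 2^2 = 4.
4×(-6.3837755444) = -25.5351021776; subtract (-6.3753836935) → -19.1597184841
R = (-19.1597184841)/3 = -6.3865728280
Shift from A(h/2): −0.0027972836.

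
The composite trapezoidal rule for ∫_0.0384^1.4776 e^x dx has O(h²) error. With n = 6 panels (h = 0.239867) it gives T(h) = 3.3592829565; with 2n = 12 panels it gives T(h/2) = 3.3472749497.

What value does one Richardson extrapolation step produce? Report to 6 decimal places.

3.343272

With r = 2 the leading error scales as h^2, so the weight is 2^2 = 4.
2^2·A(h/2) = 13.3890997988; minus A(h) gives 10.0298168423.
Extrapolated: 10.0298168423 / 3 = 3.3432722808
Gap between inputs: 1.201e-02; correction applied: −0.0040026689.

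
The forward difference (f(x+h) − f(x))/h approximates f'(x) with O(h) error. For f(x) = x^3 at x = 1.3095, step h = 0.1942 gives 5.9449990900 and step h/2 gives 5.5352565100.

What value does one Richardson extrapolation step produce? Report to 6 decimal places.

5.125514

Error is O(h^1); halving h shrinks it by 2^1 = 2.
2×5.5352565100 = 11.0705130200; 11.0705130200 − 5.9449990900 = 5.1255139300
Denominator 2 − 1 = 1.
5.1255139300 ÷ 1 = 5.1255139300
Shift from A(h/2): −0.4097425800.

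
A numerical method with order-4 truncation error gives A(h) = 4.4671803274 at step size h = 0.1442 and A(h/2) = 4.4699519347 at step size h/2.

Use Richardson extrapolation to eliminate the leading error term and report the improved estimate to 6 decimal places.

4.470137

r = 4: numerator weight 16, denominator 15.
Difference of the inputs: 4.4699519347 − 4.4671803274 = 0.0027716073
Correction (A(h/2) − A(h))/(16 − 1) = 0.0027716073/15 = 0.0001847738
R = 4.4699519347 + 0.0001847738 = 4.4701367085
Correction |R − A(h/2)| = 1.848e-04; gap |A(h/2) − A(h)| = 2.772e-03.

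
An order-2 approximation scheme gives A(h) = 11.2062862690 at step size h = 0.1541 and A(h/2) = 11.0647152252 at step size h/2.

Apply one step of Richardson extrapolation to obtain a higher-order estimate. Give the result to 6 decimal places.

11.017525

With r = 2 the leading error scales as h^2, so the weight is 2^2 = 4.
4 × 11.0647152252 − 11.2062862690 = 33.0525746318
Denominator 4 − 1 = 3.
33.0525746318 ÷ 3 = 11.0175248773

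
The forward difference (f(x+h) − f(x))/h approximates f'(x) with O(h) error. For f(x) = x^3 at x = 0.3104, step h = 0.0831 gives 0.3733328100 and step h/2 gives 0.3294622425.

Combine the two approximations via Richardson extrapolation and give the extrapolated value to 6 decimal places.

r = 1, so 2^r = 2.
Numerator 2 × A(h/2) − A(h) = 2 × 0.3294622425 − 0.3733328100 = 0.2855916750
R = 0.2855916750/1 = 0.2855916750
Gap between inputs: 4.387e-02; correction applied: −0.0438705675.

0.285592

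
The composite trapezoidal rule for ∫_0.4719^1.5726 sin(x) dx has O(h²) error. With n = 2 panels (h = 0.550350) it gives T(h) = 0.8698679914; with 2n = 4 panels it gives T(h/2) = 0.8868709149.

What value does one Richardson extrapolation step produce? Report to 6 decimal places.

With r = 2 the leading error scales as h^2, so the weight is 2^2 = 4.
4·0.8868709149 = 3.5474836596; subtract 0.8698679914 → 2.6776156682
Divide by 2^2 − 1 = 3.
So the Richardson estimate is 0.8925385561.

0.892539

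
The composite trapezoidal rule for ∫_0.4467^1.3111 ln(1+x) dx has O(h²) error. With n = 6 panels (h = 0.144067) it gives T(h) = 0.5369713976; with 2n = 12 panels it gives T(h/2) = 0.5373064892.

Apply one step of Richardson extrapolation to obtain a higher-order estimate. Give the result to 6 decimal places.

Method order is 2; weight 2^2 = 4.
4 × 0.5373064892 − 0.5369713976 = 1.6122545592
R = 1.6122545592/3 = 0.5374181864

0.537418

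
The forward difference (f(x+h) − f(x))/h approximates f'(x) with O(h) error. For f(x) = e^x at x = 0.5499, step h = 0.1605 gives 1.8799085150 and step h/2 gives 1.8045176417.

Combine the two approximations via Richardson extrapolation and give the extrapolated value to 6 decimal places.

The method has order 1: 2^1 = 2.
Top: 2(1.8045176417) − (1.8799085150) = 1.7291267684
Denominator 2 − 1 = 1.
(2*1.8045176417 − 1.8799085150)/(2 − 1) = 1.7291267684
Correction |R − A(h/2)| = 7.539e-02; gap |A(h/2) − A(h)| = 7.539e-02.

1.729127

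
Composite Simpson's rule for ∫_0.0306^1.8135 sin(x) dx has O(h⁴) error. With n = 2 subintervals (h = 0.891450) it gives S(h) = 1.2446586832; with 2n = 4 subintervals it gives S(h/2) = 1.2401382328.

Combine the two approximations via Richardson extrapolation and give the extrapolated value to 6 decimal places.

1.239837

The method has order 4: 2^4 = 16.
Numerator 16·A(h/2) − A(h) = 16·1.2401382328 − 1.2446586832 = 18.5975530416
(16·1.2401382328 − 1.2446586832)/(16 − 1) = 1.2398368694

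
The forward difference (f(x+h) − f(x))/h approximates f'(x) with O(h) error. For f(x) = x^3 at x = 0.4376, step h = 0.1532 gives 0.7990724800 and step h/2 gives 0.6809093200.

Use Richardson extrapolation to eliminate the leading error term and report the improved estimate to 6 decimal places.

0.562746

Order 1 gives 2^r = 2 and 2^r − 1 = 1.
Weighted: 1.3618186400 − 0.7990724800 = 0.5627461600
R = 0.5627461600/1 = 0.5627461600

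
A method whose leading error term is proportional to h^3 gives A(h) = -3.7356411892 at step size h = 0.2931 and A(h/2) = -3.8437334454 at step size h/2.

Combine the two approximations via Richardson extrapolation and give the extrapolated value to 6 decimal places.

-3.859175

Leading term ∝ h^3; use weight 8 = 2^3.
8·(-3.8437334454) = -30.7498675632; (-30.7498675632) − (-3.7356411892) = -27.0142263740
Denominator 8 − 1 = 7.
So the Richardson estimate is -3.8591751963.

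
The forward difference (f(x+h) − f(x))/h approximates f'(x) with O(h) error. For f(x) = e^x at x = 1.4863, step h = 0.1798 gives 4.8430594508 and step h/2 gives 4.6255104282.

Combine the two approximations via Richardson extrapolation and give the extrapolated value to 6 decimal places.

4.407961

Error is O(h^1); halving h shrinks it by 2^1 = 2.
2^1 × A(h/2) = 9.2510208564; minus A(h) gives 4.4079614056.
Denominator 2 − 1 = 1.
4.4079614056 ÷ 1 = 4.4079614056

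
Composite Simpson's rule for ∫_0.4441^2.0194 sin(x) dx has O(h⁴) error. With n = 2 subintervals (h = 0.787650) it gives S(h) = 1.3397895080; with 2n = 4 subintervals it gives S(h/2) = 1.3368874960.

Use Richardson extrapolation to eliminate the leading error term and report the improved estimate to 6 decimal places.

Order 4 gives 2^r = 16 and 2^r − 1 = 15.
Difference of the inputs: 1.3368874960 − 1.3397895080 = -0.0029020120
Divide by 2^4 − 1 = 15: (-0.0029020120)/15 = -0.0001934675
R = 1.3368874960 − 0.0001934675 = 1.3366940285
Shift from A(h/2): −0.0001934675.

1.336694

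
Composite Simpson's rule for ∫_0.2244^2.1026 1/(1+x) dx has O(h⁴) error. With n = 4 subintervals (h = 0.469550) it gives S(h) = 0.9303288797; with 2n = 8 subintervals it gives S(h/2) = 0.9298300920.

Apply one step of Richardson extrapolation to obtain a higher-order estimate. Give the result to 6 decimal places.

0.929797

Method order is 4; weight 2^4 = 16.
Numerator 16 × A(h/2) − A(h) = 16 × 0.9298300920 − 0.9303288797 = 13.9469525923
(16 × 0.9298300920 − 0.9303288797)/(16 − 1) = 0.9297968395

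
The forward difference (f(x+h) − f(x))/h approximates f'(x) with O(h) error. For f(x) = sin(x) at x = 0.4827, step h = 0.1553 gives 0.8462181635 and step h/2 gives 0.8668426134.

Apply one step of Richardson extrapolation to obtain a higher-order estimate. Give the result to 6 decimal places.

0.887467

r = 1, so 2^r = 2.
Weighted: 1.7336852268 − 0.8462181635 = 0.8874670633
Divide by 2^1 − 1 = 1.
So the Richardson estimate is 0.8874670633.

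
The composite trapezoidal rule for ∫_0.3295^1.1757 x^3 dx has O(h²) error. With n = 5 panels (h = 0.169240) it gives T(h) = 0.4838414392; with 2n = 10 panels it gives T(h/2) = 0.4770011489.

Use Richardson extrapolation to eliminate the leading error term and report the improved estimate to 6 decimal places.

Method order is 2; weight 2^2 = 4.
A(h/2) − A(h) = 0.4770011489 − 0.4838414392 = -0.0068402903
Divide by 2^2 − 1 = 3: (-0.0068402903)/3 = -0.0022800968
R = A(h/2) + (A(h/2) − A(h))/3 = 0.4770011489 − 0.0022800968 = 0.4747210521

0.474721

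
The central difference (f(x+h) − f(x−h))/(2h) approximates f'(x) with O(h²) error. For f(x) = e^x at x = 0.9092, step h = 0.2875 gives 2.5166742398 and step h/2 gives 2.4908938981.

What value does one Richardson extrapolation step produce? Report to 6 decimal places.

r = 2, so 2^r = 4.
4×2.4908938981 = 9.9635755924; subtract 2.5166742398 → 7.4469013526
Divide by 2^2 − 1 = 3.
R = 7.4469013526/3 = 2.4823004509
Shift from A(h/2): −0.0085934472.

2.482300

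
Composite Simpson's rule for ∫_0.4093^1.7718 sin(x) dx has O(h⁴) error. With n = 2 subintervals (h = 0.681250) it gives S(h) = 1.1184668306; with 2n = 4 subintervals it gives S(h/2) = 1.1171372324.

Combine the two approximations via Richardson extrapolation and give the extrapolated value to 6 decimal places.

1.117049

Error is O(h^4); halving h shrinks it by 2^4 = 16.
Top: 16(1.1171372324) − (1.1184668306) = 16.7557288878
16.7557288878 ÷ 15 = 1.1170485925
Shift from A(h/2): −0.0000886399.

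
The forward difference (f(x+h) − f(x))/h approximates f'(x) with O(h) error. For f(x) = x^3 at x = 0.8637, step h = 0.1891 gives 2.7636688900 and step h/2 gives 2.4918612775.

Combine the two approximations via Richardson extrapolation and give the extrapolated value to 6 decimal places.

r = 1: numerator weight 2, denominator 1.
Weighted: 4.9837225550 − 2.7636688900 = 2.2200536650
(2·2.4918612775 − 2.7636688900)/(2 − 1) = 2.2200536650

2.220054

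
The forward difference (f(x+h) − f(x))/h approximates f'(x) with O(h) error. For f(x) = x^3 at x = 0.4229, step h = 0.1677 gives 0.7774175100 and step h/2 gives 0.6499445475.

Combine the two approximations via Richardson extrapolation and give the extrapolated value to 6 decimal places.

The method has order 1: 2^1 = 2.
Weighted: 1.2998890950 − 0.7774175100 = 0.5224715850
R = 0.5224715850/1 = 0.5224715850

0.522472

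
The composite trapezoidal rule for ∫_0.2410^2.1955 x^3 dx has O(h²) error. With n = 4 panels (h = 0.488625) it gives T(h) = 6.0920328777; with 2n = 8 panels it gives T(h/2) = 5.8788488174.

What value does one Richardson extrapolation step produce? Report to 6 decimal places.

The method has order 2: 2^2 = 4.
4*5.8788488174 − 6.0920328777 = 17.4233623919
Divide by 2^2 − 1 = 3.
(4*5.8788488174 − 6.0920328777)/(4 − 1) = 5.8077874640

5.807787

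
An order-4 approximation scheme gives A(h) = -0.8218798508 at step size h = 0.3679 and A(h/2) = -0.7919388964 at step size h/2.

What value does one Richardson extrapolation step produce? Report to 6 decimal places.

-0.789943

Method order is 4; weight 2^4 = 16.
Weighted: (-12.6710223424) − (-0.8218798508) = -11.8491424916
(16*(-0.7919388964) − (-0.8218798508))/(16 − 1) = -0.7899428328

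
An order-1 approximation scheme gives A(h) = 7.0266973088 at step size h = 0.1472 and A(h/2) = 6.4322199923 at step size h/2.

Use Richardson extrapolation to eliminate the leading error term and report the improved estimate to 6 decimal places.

Order 1 gives 2^r = 2 and 2^r − 1 = 1.
A(h/2) − A(h) = 6.4322199923 − 7.0266973088 = -0.5944773165
Correction (A(h/2) − A(h))/(2 − 1) = (-0.5944773165)/1 = -0.5944773165
R = 6.4322199923 − 0.5944773165 = 5.8377426758

5.837743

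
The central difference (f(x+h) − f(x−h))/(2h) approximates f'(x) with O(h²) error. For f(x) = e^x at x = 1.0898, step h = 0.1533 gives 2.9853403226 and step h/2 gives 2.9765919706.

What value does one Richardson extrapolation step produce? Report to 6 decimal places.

r = 2: numerator weight 4, denominator 3.
4·2.9765919706 = 11.9063678824; 11.9063678824 − 2.9853403226 = 8.9210275598
Extrapolated: 8.9210275598 / 3 = 2.9736758533
Shift from A(h/2): −0.0029161173.

2.973676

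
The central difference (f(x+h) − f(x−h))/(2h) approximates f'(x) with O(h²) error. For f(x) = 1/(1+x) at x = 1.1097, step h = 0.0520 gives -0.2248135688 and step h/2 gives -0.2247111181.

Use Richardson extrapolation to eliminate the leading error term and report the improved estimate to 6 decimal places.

The method has order 2: 2^2 = 4.
A(h/2) − A(h) = -0.2247111181 − (-0.2248135688) = 0.0001024507
Correction (A(h/2) − A(h))/(4 − 1) = 0.0001024507/3 = 0.0000341502
R = A(h/2) + (A(h/2) − A(h))/3 = -0.2247111181 + 0.0000341502 = -0.2246769679
Shift from A(h/2): +0.0000341502.

-0.224677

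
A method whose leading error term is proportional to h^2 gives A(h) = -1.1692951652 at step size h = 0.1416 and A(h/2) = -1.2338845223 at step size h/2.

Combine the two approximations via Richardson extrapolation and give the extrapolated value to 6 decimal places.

Error is O(h^2); halving h shrinks it by 2^2 = 4.
4·(-1.2338845223) = -4.9355380892; (-4.9355380892) − (-1.1692951652) = -3.7662429240
R = (-3.7662429240)/3 = -1.2554143080

-1.255414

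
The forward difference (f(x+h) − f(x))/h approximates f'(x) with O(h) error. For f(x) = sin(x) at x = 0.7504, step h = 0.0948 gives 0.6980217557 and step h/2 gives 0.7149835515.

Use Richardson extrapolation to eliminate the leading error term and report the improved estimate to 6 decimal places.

0.731945

The method has order 1: 2^1 = 2.
2^1·A(h/2) = 1.4299671030; minus A(h) gives 0.7319453473.
(2·0.7149835515 − 0.6980217557)/(2 − 1) = 0.7319453473
Correction |R − A(h/2)| = 1.696e-02; gap |A(h/2) − A(h)| = 1.696e-02.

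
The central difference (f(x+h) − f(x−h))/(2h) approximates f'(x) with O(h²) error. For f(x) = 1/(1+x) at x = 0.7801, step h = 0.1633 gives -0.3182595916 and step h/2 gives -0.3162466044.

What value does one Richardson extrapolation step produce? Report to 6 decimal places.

-0.315576

Order 2 gives 2^r = 4 and 2^r − 1 = 3.
4*(-0.3162466044) = -1.2649864176; subtract (-0.3182595916) → -0.9467268260
(4*(-0.3162466044) − (-0.3182595916))/(4 − 1) = -0.3155756087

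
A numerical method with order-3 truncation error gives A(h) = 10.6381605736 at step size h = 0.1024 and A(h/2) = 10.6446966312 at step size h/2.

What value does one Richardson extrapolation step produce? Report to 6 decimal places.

With r = 3 the leading error scales as h^3, so the weight is 2^3 = 8.
2^3*A(h/2) = 85.1575730496; minus A(h) gives 74.5194124760.
R = 74.5194124760/7 = 10.6456303537

10.645630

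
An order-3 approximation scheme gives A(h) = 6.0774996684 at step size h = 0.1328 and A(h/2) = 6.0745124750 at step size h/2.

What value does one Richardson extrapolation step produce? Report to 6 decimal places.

6.074086

Method order is 3; weight 2^3 = 8.
Difference of the inputs: 6.0745124750 − 6.0774996684 = -0.0029871934
Correction (A(h/2) − A(h))/(8 − 1) = (-0.0029871934)/7 = -0.0004267419
R = 6.0745124750 − 0.0004267419 = 6.0740857331
Correction |R − A(h/2)| = 4.267e-04; gap |A(h/2) − A(h)| = 2.987e-03.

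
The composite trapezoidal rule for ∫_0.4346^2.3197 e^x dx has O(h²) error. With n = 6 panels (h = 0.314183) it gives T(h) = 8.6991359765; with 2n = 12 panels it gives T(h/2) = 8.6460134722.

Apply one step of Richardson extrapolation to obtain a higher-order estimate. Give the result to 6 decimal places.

Leading term ∝ h^2; use weight 4 = 2^2.
Numerator 4·A(h/2) − A(h) = 4·8.6460134722 − 8.6991359765 = 25.8849179123
Denominator 4 − 1 = 3.
Result: 8.6283059708
Shift from A(h/2): −0.0177075014.

8.628306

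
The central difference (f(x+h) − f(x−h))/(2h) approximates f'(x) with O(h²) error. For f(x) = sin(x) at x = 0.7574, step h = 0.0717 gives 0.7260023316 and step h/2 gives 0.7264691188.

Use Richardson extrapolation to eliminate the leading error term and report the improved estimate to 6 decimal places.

0.726625

r = 2: numerator weight 4, denominator 3.
4×0.7264691188 = 2.9058764752; 2.9058764752 − 0.7260023316 = 2.1798741436
R = 2.1798741436/3 = 0.7266247145
Gap between inputs: 4.668e-04; correction applied: +0.0001555957.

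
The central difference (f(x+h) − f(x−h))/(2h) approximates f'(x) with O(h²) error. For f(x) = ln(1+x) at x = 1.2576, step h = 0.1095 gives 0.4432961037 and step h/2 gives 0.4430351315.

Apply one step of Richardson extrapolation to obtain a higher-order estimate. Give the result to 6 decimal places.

0.442948

r = 2: numerator weight 4, denominator 3.
4*0.4430351315 − 0.4432961037 = 1.3288444223
Extrapolated: 1.3288444223 / 3 = 0.4429481408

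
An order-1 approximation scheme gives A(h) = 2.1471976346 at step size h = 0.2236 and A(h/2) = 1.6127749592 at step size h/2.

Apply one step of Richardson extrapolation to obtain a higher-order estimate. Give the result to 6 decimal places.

With r = 1 the leading error scales as h^1, so the weight is 2^1 = 2.
Numerator 2·A(h/2) − A(h) = 2·1.6127749592 − 2.1471976346 = 1.0783522838
Divide by 2^1 − 1 = 1.
So the Richardson estimate is 1.0783522838.

1.078352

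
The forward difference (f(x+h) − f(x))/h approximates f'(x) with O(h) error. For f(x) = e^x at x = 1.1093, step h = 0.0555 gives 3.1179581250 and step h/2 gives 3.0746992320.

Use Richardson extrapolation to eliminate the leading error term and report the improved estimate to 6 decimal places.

The method has order 1: 2^1 = 2.
2×3.0746992320 = 6.1493984640; subtract 3.1179581250 → 3.0314403390
Extrapolated: 3.0314403390 / 1 = 3.0314403390

3.031440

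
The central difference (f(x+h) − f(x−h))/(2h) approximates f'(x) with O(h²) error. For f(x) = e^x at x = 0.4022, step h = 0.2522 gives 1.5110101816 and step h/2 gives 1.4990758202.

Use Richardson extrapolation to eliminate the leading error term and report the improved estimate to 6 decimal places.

1.495098

Method order is 2; weight 2^2 = 4.
4 × 1.4990758202 = 5.9963032808; subtract 1.5110101816 → 4.4852930992
Divide by 2^2 − 1 = 3.
Result: 1.4950976997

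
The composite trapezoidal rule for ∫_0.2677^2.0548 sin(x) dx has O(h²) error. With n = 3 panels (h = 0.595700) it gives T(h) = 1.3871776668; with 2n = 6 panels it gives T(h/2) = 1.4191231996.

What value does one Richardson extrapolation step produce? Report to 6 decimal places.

1.429772

Method order is 2; weight 2^2 = 4.
Difference of the inputs: 1.4191231996 − 1.3871776668 = 0.0319455328
Divide by 2^2 − 1 = 3: 0.0319455328/3 = 0.0106485109
R = 1.4191231996 + 0.0106485109 = 1.4297717105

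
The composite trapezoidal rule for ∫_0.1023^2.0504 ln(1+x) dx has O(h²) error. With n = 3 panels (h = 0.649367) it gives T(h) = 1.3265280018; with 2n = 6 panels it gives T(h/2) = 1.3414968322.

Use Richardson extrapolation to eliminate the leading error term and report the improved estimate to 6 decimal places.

1.346486

Leading term ∝ h^2; use weight 4 = 2^2.
Difference of the inputs: 1.3414968322 − 1.3265280018 = 0.0149688304
Correction (A(h/2) − A(h))/(4 − 1) = 0.0149688304/3 = 0.0049896101
R = 1.3414968322 + 0.0049896101 = 1.3464864423
Correction |R − A(h/2)| = 4.990e-03; gap |A(h/2) − A(h)| = 1.497e-02.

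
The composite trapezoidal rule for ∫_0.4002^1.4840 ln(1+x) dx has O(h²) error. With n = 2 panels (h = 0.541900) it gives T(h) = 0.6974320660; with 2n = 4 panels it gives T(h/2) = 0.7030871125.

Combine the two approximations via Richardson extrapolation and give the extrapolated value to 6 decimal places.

0.704972

r = 2, so 2^r = 4.
4·0.7030871125 = 2.8123484500; subtract 0.6974320660 → 2.1149163840
Denominator 4 − 1 = 3.
So the Richardson estimate is 0.7049721280.
Correction |R − A(h/2)| = 1.885e-03; gap |A(h/2) − A(h)| = 5.655e-03.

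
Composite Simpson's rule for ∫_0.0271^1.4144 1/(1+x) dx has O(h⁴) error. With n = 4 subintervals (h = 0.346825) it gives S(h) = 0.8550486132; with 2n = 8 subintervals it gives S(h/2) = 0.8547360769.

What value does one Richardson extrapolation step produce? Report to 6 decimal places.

0.854715

Method order is 4; weight 2^4 = 16.
Numerator 16 × A(h/2) − A(h) = 16 × 0.8547360769 − 0.8550486132 = 12.8207286172
12.8207286172 ÷ 15 = 0.8547152411
Shift from A(h/2): −0.0000208358.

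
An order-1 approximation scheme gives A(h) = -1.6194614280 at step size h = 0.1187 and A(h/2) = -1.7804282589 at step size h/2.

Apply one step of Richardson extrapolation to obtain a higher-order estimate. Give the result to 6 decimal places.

-1.941395

Error is O(h^1); halving h shrinks it by 2^1 = 2.
2·(-1.7804282589) = -3.5608565178; (-3.5608565178) − (-1.6194614280) = -1.9413950898
Divide by 2^1 − 1 = 1.
So the Richardson estimate is -1.9413950898.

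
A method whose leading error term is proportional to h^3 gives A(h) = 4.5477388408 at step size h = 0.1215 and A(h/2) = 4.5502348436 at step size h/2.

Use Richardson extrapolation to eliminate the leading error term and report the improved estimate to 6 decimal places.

Leading term ∝ h^3; use weight 8 = 2^3.
8 × 4.5502348436 = 36.4018787488; 36.4018787488 − 4.5477388408 = 31.8541399080
Divide by 2^3 − 1 = 7.
R = 31.8541399080/7 = 4.5505914154

4.550591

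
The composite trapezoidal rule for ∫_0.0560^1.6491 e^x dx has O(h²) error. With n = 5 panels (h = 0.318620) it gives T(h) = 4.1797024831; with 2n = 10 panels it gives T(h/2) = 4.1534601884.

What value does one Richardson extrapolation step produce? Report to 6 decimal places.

Order 2 gives 2^r = 4 and 2^r − 1 = 3.
Difference of the inputs: 4.1534601884 − 4.1797024831 = -0.0262422947
Correction (A(h/2) − A(h))/(4 − 1) = (-0.0262422947)/3 = -0.0087474316
R = A(h/2) + (A(h/2) − A(h))/3 = 4.1534601884 − 0.0087474316 = 4.1447127568

4.144713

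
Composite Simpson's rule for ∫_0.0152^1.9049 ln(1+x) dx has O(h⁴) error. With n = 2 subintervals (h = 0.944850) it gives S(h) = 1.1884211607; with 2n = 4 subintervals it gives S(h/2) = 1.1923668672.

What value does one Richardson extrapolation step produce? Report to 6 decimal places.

1.192630

Error is O(h^4); halving h shrinks it by 2^4 = 16.
16×1.1923668672 − 1.1884211607 = 17.8894487145
Divide by 2^4 − 1 = 15.
17.8894487145 ÷ 15 = 1.1926299143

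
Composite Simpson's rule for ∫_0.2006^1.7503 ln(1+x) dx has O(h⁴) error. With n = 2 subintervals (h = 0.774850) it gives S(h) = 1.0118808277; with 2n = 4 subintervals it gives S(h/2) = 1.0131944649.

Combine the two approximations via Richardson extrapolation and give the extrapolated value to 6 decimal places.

With r = 4 the leading error scales as h^4, so the weight is 2^4 = 16.
Weighted: 16.2111114384 − 1.0118808277 = 15.1992306107
Denominator 16 − 1 = 15.
So the Richardson estimate is 1.0132820407.
Correction |R − A(h/2)| = 8.758e-05; gap |A(h/2) − A(h)| = 1.314e-03.

1.013282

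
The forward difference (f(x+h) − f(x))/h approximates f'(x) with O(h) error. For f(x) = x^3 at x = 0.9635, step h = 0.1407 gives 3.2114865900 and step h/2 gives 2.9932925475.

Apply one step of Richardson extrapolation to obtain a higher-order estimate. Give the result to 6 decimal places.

2.775099

Error is O(h^1); halving h shrinks it by 2^1 = 2.
2*2.9932925475 = 5.9865850950; 5.9865850950 − 3.2114865900 = 2.7750985050
(2*2.9932925475 − 3.2114865900)/(2 − 1) = 2.7750985050
Gap between inputs: 2.182e-01; correction applied: −0.2181940425.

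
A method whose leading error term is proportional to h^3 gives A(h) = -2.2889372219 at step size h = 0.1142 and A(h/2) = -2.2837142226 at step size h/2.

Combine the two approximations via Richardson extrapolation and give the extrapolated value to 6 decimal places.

The method has order 3: 2^3 = 8.
Weighted: (-18.2697137808) − (-2.2889372219) = -15.9807765589
Divide by 2^3 − 1 = 7.
So the Richardson estimate is -2.2829680798.
Correction |R − A(h/2)| = 7.461e-04; gap |A(h/2) − A(h)| = 5.223e-03.

-2.282968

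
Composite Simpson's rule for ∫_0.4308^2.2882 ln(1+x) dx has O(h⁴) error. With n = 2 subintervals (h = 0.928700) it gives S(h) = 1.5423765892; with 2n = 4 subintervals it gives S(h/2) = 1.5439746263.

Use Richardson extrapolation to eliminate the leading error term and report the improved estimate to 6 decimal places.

1.544081

The method has order 4: 2^4 = 16.
16·1.5439746263 = 24.7035940208; 24.7035940208 − 1.5423765892 = 23.1612174316
Denominator 16 − 1 = 15.
So the Richardson estimate is 1.5440811621.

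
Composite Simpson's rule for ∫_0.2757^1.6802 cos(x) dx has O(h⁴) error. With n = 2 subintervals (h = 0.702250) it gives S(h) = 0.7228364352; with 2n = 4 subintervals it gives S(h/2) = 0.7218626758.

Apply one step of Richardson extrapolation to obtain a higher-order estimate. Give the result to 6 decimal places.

0.721798

r = 4: numerator weight 16, denominator 15.
2^4*A(h/2) = 11.5498028128; minus A(h) gives 10.8269663776.
Denominator 16 − 1 = 15.
(16*0.7218626758 − 0.7228364352)/(16 − 1) = 0.7217977585
Gap between inputs: 9.738e-04; correction applied: −0.0000649173.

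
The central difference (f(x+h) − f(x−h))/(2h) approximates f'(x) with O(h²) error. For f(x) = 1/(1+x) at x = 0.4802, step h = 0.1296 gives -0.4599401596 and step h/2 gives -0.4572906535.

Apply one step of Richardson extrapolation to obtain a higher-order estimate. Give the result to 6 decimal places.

-0.456407

r = 2, so 2^r = 4.
Weighted: (-1.8291626140) − (-0.4599401596) = -1.3692224544
(-1.3692224544) ÷ 3 = -0.4564074848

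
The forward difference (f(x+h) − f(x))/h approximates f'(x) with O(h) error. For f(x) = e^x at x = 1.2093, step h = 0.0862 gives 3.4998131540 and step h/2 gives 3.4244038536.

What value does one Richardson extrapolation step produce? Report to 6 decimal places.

r = 1: numerator weight 2, denominator 1.
2^1×A(h/2) = 6.8488077072; minus A(h) gives 3.3489945532.
Extrapolated: 3.3489945532 / 1 = 3.3489945532

3.348995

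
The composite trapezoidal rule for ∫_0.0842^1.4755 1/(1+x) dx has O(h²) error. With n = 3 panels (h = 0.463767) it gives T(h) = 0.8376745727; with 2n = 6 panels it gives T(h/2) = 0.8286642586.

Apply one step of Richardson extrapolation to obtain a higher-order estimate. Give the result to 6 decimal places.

0.825661

Method order is 2; weight 2^2 = 4.
2^2*A(h/2) = 3.3146570344; minus A(h) gives 2.4769824617.
2.4769824617 ÷ 3 = 0.8256608206
Shift from A(h/2): −0.0030034380.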